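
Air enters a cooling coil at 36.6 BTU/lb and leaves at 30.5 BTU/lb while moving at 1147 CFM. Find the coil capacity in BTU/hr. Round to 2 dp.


Q = 4.5 * 1147 * (36.6 - 30.5) = 31485.15 BTU/hr

31485.15 BTU/hr


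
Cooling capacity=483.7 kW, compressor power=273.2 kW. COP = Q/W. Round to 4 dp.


COP = 483.7 / 273.2 = 1.7705

1.7705


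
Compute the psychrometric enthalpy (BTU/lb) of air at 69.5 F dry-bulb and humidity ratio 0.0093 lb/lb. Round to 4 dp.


h = 0.24*69.5 + 0.0093*(1061+0.444*69.5) = 26.8343 BTU/lb

26.8343 BTU/lb


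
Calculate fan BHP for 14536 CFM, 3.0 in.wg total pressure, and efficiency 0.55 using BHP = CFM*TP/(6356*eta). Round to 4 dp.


BHP = 14536 * 3.0 / (6356 * 0.55) = 12.4744 hp

12.4744 hp


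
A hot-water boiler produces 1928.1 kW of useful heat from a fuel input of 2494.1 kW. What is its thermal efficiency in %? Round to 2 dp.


eta = (1928.1/2494.1)*100 = 77.31 %

77.31 %


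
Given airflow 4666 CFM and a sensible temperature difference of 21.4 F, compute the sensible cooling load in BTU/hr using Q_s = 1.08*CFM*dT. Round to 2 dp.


Q = 1.08 * 4666 * 21.4 = 107840.59 BTU/hr

107840.59 BTU/hr


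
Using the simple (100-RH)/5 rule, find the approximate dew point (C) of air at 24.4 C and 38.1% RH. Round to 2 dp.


Td = 24.4 - (100-38.1)/5 = 12.02 C

12.02 C


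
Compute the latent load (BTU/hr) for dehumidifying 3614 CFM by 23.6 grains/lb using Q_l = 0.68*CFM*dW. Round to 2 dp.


Q = 0.68 * 3614 * 23.6 = 57997.47 BTU/hr

57997.47 BTU/hr


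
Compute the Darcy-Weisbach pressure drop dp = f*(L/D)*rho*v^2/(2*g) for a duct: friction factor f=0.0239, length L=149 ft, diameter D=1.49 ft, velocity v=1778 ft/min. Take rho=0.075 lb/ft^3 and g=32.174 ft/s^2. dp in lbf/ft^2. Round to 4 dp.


v_fps = 1778/60 = 29.6333 ft/s
dp = 0.0239*(149/1.49)*0.075*29.6333^2/(2*32.174) = 2.4462 lbf/ft^2

2.4462 lbf/ft^2


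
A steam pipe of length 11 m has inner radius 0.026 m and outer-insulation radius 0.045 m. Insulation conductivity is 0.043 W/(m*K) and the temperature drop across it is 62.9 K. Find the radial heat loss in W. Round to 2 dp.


Q = 2*pi*0.043*11*62.9/ln(0.045/0.026) = 340.77 W

340.77 W


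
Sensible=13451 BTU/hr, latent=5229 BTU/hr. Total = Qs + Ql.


Qt = 13451 + 5229 = 18680 BTU/hr

18680 BTU/hr


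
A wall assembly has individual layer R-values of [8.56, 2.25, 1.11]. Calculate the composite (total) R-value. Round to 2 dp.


R_total = 8.56 + 2.25 + 1.11 = 11.92

11.92


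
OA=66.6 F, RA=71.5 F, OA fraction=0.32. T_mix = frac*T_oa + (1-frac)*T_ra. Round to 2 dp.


T_mix = 0.32*66.6 + 0.68*71.5 = 69.93 F

69.93 F


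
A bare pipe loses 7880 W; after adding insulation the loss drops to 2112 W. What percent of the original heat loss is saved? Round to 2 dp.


Savings = ((7880-2112)/7880)*100 = 73.20 %

73.20 %


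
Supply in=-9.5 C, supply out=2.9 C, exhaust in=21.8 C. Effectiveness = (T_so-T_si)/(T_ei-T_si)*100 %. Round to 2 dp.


eff = (2.9-(-9.5))/(21.8-(-9.5))*100 = 39.62 %

39.62 %


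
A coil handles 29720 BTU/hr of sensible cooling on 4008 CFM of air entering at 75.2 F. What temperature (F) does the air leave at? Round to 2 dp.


dT = 29720/(1.08*4008) = 6.8659
T_leave = 75.2 - 6.8659 = 68.33 F

68.33 F


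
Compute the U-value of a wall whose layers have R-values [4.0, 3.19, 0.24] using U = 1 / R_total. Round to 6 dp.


R_total = 4.0 + 3.19 + 0.24 = 7.43
U = 1/7.43 = 0.134590

0.134590


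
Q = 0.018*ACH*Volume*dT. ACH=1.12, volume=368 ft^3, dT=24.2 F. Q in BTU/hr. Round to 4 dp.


Q = 0.018 * 1.12 * 368 * 24.2 = 179.5369 BTU/hr

179.5369 BTU/hr


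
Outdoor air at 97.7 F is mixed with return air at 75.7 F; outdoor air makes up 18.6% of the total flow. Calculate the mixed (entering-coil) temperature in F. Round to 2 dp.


T_mix = 75.7 + (18.6/100)*(97.7-75.7) = 79.79 F

79.79 F


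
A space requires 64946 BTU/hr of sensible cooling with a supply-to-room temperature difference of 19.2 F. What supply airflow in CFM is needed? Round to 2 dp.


CFM = 64946 / (1.08 * 19.2) = 3132.04

3132.04 CFM


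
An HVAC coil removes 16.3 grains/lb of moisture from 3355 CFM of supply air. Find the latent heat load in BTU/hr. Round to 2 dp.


Q = 0.68 * 3355 * 16.3 = 37186.82 BTU/hr

37186.82 BTU/hr


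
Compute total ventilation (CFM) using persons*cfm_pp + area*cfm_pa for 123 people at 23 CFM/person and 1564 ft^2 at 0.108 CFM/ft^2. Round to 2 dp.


Total = 123*23 + 1564*0.108 = 2997.91 CFM

2997.91 CFM


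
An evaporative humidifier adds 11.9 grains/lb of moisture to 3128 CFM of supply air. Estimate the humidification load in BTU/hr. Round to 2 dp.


Q = 0.68 * 3128 * 11.9 = 25311.78 BTU/hr

25311.78 BTU/hr


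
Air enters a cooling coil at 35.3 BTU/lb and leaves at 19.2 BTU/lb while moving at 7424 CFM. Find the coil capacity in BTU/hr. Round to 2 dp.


Q = 4.5 * 7424 * (35.3 - 19.2) = 537868.80 BTU/hr

537868.80 BTU/hr


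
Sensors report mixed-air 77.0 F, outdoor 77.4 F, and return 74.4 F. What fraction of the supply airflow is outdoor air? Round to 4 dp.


frac = (77.0 - 74.4) / (77.4 - 74.4) = 0.8667

0.8667


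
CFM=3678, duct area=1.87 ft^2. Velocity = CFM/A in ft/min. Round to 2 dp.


V = 3678 / 1.87 = 1966.84 ft/min

1966.84 ft/min


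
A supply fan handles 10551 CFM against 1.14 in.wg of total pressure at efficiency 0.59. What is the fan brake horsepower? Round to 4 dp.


BHP = 10551 * 1.14 / (6356 * 0.59) = 3.2075 hp

3.2075 hp


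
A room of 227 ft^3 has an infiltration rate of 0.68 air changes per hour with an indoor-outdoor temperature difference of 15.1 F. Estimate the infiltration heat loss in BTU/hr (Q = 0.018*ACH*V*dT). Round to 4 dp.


Q = 0.018 * 0.68 * 227 * 15.1 = 41.9550 BTU/hr

41.9550 BTU/hr


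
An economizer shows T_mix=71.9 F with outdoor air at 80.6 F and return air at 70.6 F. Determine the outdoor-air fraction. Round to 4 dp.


frac = (71.9 - 70.6) / (80.6 - 70.6) = 0.1300

0.1300


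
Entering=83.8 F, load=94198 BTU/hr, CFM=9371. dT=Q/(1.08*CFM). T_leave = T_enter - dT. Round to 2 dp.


dT = 94198/(1.08*9371) = 9.3075
T_leave = 83.8 - 9.3075 = 74.49 F

74.49 F


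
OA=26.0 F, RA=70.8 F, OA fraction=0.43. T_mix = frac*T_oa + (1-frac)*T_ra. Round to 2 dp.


T_mix = 0.43*26.0 + 0.57*70.8 = 51.54 F

51.54 F


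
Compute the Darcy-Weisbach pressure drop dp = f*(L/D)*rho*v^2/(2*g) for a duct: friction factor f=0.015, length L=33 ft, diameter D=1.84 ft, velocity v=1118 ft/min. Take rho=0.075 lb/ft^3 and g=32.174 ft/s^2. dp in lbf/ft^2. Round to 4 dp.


v_fps = 1118/60 = 18.6333 ft/s
dp = 0.015*(33/1.84)*0.075*18.6333^2/(2*32.174) = 0.1089 lbf/ft^2

0.1089 lbf/ft^2


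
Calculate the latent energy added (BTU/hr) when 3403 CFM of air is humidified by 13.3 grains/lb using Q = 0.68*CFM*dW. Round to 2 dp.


Q = 0.68 * 3403 * 13.3 = 30776.73 BTU/hr

30776.73 BTU/hr


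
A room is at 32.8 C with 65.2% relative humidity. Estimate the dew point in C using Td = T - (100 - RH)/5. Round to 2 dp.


Td = 32.8 - (100-65.2)/5 = 25.84 C

25.84 C


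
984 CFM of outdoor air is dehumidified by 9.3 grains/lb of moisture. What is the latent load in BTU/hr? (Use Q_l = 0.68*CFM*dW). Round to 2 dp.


Q = 0.68 * 984 * 9.3 = 6222.82 BTU/hr

6222.82 BTU/hr


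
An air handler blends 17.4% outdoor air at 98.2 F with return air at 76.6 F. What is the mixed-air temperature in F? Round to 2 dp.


T_mix = 76.6 + (17.4/100)*(98.2-76.6) = 80.36 F

80.36 F


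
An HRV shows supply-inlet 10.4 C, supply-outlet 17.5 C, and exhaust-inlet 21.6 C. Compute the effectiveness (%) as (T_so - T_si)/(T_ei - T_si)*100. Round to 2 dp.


eff = (17.5-10.4)/(21.6-10.4)*100 = 63.39 %

63.39 %


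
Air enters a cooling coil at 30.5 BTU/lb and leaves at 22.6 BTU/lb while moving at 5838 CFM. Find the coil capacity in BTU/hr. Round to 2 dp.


Q = 4.5 * 5838 * (30.5 - 22.6) = 207540.90 BTU/hr

207540.90 BTU/hr


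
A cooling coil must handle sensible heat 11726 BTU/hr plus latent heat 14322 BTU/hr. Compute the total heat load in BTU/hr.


Qt = 11726 + 14322 = 26048 BTU/hr

26048 BTU/hr


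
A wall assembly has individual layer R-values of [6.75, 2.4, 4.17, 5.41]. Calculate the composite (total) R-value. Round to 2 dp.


R_total = 6.75 + 2.4 + 4.17 + 5.41 = 18.73

18.73


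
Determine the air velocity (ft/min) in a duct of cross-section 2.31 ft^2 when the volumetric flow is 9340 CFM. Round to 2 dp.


V = 9340 / 2.31 = 4043.29 ft/min

4043.29 ft/min


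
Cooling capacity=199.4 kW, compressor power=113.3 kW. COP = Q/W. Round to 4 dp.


COP = 199.4 / 113.3 = 1.7599

1.7599


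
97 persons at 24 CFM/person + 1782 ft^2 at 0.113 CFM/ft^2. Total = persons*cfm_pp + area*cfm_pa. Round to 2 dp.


Total = 97*24 + 1782*0.113 = 2529.37 CFM

2529.37 CFM


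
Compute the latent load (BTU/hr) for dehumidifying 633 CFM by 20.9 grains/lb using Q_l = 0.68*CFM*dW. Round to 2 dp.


Q = 0.68 * 633 * 20.9 = 8996.20 BTU/hr

8996.20 BTU/hr


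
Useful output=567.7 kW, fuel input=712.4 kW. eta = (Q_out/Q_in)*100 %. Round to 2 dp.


eta = (567.7/712.4)*100 = 79.69 %

79.69 %


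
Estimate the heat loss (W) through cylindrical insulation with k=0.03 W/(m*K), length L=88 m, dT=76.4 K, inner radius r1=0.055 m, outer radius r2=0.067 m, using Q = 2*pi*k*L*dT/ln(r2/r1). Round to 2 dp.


Q = 2*pi*0.03*88*76.4/ln(0.067/0.055) = 6421.25 W

6421.25 W


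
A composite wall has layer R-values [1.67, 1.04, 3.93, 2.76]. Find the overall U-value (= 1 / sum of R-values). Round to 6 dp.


R_total = 1.67 + 1.04 + 3.93 + 2.76 = 9.40
U = 1/9.40 = 0.106383

0.106383


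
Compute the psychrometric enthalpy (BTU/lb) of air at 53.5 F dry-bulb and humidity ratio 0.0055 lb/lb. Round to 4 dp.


h = 0.24*53.5 + 0.0055*(1061+0.444*53.5) = 18.8061 BTU/lb

18.8061 BTU/lb


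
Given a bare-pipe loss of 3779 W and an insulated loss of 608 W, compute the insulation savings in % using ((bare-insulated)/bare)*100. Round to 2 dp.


Savings = ((3779-608)/3779)*100 = 83.91 %

83.91 %


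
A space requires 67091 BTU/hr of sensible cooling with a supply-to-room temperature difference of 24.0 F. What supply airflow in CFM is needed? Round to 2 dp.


CFM = 67091 / (1.08 * 24.0) = 2588.39

2588.39 CFM


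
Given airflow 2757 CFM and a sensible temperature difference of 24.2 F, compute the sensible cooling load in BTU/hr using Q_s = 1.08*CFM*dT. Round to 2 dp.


Q = 1.08 * 2757 * 24.2 = 72056.95 BTU/hr

72056.95 BTU/hr


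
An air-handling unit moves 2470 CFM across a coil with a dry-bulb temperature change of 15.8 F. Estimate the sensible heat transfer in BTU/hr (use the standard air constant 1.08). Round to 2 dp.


Q = 1.08 * 2470 * 15.8 = 42148.08 BTU/hr

42148.08 BTU/hr


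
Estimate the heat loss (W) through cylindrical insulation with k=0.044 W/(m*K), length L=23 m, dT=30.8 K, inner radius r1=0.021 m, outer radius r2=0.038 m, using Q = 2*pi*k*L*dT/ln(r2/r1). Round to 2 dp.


Q = 2*pi*0.044*23*30.8/ln(0.038/0.021) = 330.22 W

330.22 W


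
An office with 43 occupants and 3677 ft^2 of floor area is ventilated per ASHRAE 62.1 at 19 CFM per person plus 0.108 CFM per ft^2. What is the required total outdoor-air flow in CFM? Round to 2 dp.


Total = 43*19 + 3677*0.108 = 1214.12 CFM

1214.12 CFM


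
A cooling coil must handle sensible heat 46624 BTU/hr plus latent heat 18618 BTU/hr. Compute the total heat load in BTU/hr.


Qt = 46624 + 18618 = 65242 BTU/hr

65242 BTU/hr


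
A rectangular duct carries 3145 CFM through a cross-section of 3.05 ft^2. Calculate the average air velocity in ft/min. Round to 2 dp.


V = 3145 / 3.05 = 1031.15 ft/min

1031.15 ft/min


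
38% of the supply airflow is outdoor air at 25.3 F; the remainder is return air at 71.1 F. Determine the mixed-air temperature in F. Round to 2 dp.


T_mix = 0.38*25.3 + 0.62*71.1 = 53.70 F

53.70 F


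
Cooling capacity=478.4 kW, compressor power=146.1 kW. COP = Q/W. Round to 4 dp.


COP = 478.4 / 146.1 = 3.2745

3.2745


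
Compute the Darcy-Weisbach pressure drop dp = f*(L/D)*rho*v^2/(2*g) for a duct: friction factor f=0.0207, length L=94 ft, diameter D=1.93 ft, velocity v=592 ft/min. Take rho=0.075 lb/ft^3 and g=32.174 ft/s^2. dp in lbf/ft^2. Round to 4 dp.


v_fps = 592/60 = 9.8667 ft/s
dp = 0.0207*(94/1.93)*0.075*9.8667^2/(2*32.174) = 0.1144 lbf/ft^2

0.1144 lbf/ft^2


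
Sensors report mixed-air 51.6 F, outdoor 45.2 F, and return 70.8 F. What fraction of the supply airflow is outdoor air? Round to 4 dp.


frac = (51.6 - 70.8) / (45.2 - 70.8) = 0.7500

0.7500


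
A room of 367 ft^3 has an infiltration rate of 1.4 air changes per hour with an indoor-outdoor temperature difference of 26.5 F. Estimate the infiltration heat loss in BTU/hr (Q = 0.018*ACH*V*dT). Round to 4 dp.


Q = 0.018 * 1.4 * 367 * 26.5 = 245.0826 BTU/hr

245.0826 BTU/hr


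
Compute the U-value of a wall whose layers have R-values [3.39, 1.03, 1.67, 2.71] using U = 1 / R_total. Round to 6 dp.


R_total = 3.39 + 1.03 + 1.67 + 2.71 = 8.80
U = 1/8.80 = 0.113636

0.113636


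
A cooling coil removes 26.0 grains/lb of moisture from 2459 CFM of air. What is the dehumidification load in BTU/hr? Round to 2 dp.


Q = 0.68 * 2459 * 26.0 = 43475.12 BTU/hr

43475.12 BTU/hr


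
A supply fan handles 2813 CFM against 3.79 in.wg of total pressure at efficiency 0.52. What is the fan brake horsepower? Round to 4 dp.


BHP = 2813 * 3.79 / (6356 * 0.52) = 3.2257 hp

3.2257 hp


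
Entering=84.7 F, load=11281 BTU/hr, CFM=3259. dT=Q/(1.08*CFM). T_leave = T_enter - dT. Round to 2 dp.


dT = 11281/(1.08*3259) = 3.2051
T_leave = 84.7 - 3.2051 = 81.49 F

81.49 F


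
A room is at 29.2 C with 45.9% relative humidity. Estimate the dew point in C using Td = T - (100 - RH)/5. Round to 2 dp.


Td = 29.2 - (100-45.9)/5 = 18.38 C

18.38 C


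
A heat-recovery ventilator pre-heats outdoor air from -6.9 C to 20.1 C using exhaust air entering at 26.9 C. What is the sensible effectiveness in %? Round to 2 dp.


eff = (20.1-(-6.9))/(26.9-(-6.9))*100 = 79.88 %

79.88 %


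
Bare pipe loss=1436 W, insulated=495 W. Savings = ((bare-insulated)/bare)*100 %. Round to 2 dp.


Savings = ((1436-495)/1436)*100 = 65.53 %

65.53 %


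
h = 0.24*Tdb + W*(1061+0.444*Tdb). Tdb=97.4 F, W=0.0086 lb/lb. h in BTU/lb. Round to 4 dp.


h = 0.24*97.4 + 0.0086*(1061+0.444*97.4) = 32.8725 BTU/lb

32.8725 BTU/lb


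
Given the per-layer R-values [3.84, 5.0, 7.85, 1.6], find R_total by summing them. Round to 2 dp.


R_total = 3.84 + 5.0 + 7.85 + 1.6 = 18.29

18.29


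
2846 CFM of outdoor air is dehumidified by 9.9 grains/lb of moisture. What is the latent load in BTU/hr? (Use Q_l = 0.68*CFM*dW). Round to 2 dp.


Q = 0.68 * 2846 * 9.9 = 19159.27 BTU/hr

19159.27 BTU/hr


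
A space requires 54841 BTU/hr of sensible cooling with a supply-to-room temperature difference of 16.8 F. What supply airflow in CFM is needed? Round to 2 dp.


CFM = 54841 / (1.08 * 16.8) = 3022.54

3022.54 CFM


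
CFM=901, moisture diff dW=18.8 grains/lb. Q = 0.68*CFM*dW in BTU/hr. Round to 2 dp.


Q = 0.68 * 901 * 18.8 = 11518.38 BTU/hr

11518.38 BTU/hr


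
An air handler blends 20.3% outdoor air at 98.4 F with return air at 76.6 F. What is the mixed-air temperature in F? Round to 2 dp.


T_mix = 76.6 + (20.3/100)*(98.4-76.6) = 81.03 F

81.03 F


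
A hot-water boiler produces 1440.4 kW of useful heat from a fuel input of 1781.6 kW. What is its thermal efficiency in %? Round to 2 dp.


eta = (1440.4/1781.6)*100 = 80.85 %

80.85 %


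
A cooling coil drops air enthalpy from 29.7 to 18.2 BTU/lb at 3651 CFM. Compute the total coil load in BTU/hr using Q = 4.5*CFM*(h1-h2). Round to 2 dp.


Q = 4.5 * 3651 * (29.7 - 18.2) = 188939.25 BTU/hr

188939.25 BTU/hr


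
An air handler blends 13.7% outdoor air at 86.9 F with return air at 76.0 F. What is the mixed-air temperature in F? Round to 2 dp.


T_mix = 76.0 + (13.7/100)*(86.9-76.0) = 77.49 F

77.49 F


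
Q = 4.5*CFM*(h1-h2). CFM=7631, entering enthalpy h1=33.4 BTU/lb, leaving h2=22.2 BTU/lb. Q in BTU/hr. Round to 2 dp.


Q = 4.5 * 7631 * (33.4 - 22.2) = 384602.40 BTU/hr

384602.40 BTU/hr


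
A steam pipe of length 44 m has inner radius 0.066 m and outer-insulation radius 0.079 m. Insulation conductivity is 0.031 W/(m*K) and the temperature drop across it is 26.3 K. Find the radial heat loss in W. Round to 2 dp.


Q = 2*pi*0.031*44*26.3/ln(0.079/0.066) = 1253.65 W

1253.65 W


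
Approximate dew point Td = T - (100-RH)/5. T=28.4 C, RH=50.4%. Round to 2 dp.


Td = 28.4 - (100-50.4)/5 = 18.48 C

18.48 C


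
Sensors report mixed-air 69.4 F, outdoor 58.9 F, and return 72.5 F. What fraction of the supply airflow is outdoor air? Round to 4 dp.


frac = (69.4 - 72.5) / (58.9 - 72.5) = 0.2279

0.2279


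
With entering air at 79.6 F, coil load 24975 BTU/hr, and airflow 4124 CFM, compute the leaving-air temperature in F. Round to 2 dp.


dT = 24975/(1.08*4124) = 5.6074
T_leave = 79.6 - 5.6074 = 73.99 F

73.99 F


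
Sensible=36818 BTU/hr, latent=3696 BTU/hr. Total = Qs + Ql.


Qt = 36818 + 3696 = 40514 BTU/hr

40514 BTU/hr


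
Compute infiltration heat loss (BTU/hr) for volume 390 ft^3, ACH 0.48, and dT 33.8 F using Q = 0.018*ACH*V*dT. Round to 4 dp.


Q = 0.018 * 0.48 * 390 * 33.8 = 113.8925 BTU/hr

113.8925 BTU/hr


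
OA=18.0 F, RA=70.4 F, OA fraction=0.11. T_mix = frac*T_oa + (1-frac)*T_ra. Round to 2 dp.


T_mix = 0.11*18.0 + 0.89*70.4 = 64.64 F

64.64 F


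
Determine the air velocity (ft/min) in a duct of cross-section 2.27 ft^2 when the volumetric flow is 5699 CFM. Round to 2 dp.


V = 5699 / 2.27 = 2510.57 ft/min

2510.57 ft/min


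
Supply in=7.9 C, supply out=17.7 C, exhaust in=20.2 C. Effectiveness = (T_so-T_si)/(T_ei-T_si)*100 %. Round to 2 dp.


eff = (17.7-7.9)/(20.2-7.9)*100 = 79.67 %

79.67 %


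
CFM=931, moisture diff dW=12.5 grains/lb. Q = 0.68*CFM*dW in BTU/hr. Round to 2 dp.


Q = 0.68 * 931 * 12.5 = 7913.50 BTU/hr

7913.50 BTU/hr


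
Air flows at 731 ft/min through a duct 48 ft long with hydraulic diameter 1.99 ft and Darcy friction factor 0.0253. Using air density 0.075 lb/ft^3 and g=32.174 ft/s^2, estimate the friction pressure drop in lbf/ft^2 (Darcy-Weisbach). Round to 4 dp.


v_fps = 731/60 = 12.1833 ft/s
dp = 0.0253*(48/1.99)*0.075*12.1833^2/(2*32.174) = 0.1056 lbf/ft^2

0.1056 lbf/ft^2


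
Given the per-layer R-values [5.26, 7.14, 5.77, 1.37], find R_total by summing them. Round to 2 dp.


R_total = 5.26 + 7.14 + 5.77 + 1.37 = 19.54

19.54


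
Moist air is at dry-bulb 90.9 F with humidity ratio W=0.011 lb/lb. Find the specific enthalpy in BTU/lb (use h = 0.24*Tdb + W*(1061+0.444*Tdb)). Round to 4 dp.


h = 0.24*90.9 + 0.011*(1061+0.444*90.9) = 33.9310 BTU/lb

33.9310 BTU/lb


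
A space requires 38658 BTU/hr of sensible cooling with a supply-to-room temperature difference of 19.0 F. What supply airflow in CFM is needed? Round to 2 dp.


CFM = 38658 / (1.08 * 19.0) = 1883.92

1883.92 CFM


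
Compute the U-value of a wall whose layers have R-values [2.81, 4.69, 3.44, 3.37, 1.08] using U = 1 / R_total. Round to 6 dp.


R_total = 2.81 + 4.69 + 3.44 + 3.37 + 1.08 = 15.39
U = 1/15.39 = 0.064977

0.064977


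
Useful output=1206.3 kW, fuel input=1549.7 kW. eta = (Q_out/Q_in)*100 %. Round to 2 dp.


eta = (1206.3/1549.7)*100 = 77.84 %

77.84 %


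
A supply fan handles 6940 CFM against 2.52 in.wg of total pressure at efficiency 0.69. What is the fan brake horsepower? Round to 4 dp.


BHP = 6940 * 2.52 / (6356 * 0.69) = 3.9877 hp

3.9877 hp


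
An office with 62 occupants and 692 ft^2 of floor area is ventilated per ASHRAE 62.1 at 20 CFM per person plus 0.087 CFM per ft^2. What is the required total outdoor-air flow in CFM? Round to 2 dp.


Total = 62*20 + 692*0.087 = 1300.20 CFM

1300.20 CFM


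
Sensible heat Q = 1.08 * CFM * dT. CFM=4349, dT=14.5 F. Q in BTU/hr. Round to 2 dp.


Q = 1.08 * 4349 * 14.5 = 68105.34 BTU/hr

68105.34 BTU/hr


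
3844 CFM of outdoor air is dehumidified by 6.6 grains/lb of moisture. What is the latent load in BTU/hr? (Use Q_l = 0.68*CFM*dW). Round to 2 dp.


Q = 0.68 * 3844 * 6.6 = 17251.87 BTU/hr

17251.87 BTU/hr


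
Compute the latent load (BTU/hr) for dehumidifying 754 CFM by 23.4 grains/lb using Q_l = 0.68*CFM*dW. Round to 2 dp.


Q = 0.68 * 754 * 23.4 = 11997.65 BTU/hr

11997.65 BTU/hr


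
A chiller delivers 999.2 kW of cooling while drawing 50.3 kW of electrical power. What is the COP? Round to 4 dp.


COP = 999.2 / 50.3 = 19.8648

19.8648


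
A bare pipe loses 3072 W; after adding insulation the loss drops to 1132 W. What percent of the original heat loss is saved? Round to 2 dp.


Savings = ((3072-1132)/3072)*100 = 63.15 %

63.15 %


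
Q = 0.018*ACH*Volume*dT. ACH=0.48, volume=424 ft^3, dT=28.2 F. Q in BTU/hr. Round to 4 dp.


Q = 0.018 * 0.48 * 424 * 28.2 = 103.3068 BTU/hr

103.3068 BTU/hr


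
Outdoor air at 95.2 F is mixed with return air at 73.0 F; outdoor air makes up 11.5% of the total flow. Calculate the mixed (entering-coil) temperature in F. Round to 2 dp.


T_mix = 73.0 + (11.5/100)*(95.2-73.0) = 75.55 F

75.55 F


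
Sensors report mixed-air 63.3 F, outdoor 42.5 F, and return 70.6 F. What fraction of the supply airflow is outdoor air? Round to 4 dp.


frac = (63.3 - 70.6) / (42.5 - 70.6) = 0.2598

0.2598


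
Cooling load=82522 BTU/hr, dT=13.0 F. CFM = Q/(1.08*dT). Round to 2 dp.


CFM = 82522 / (1.08 * 13.0) = 5877.64

5877.64 CFM


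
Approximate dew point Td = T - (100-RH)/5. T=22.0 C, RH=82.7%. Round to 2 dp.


Td = 22.0 - (100-82.7)/5 = 18.54 C

18.54 C


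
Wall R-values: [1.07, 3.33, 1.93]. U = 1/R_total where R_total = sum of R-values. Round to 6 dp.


R_total = 1.07 + 3.33 + 1.93 = 6.33
U = 1/6.33 = 0.157978

0.157978


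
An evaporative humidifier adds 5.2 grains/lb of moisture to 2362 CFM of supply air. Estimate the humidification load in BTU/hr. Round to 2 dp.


Q = 0.68 * 2362 * 5.2 = 8352.03 BTU/hr

8352.03 BTU/hr


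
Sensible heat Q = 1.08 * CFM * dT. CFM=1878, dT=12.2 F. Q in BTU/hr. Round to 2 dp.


Q = 1.08 * 1878 * 12.2 = 24744.53 BTU/hr

24744.53 BTU/hr


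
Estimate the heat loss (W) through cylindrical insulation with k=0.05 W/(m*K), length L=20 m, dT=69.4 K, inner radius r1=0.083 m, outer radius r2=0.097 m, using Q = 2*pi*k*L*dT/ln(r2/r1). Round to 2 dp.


Q = 2*pi*0.05*20*69.4/ln(0.097/0.083) = 2797.54 W

2797.54 W


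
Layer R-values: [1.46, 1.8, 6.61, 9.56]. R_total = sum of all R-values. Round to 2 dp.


R_total = 1.46 + 1.8 + 6.61 + 9.56 = 19.43

19.43


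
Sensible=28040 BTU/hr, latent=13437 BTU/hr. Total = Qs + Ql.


Qt = 28040 + 13437 = 41477 BTU/hr

41477 BTU/hr


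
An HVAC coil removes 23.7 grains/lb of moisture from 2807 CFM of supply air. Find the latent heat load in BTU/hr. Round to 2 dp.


Q = 0.68 * 2807 * 23.7 = 45237.61 BTU/hr

45237.61 BTU/hr


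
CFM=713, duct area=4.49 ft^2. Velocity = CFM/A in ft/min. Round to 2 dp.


V = 713 / 4.49 = 158.80 ft/min

158.80 ft/min


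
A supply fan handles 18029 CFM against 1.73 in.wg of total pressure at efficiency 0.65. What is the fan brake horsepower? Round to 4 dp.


BHP = 18029 * 1.73 / (6356 * 0.65) = 7.5495 hp

7.5495 hp


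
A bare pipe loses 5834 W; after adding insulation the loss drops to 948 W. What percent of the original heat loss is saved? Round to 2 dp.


Savings = ((5834-948)/5834)*100 = 83.75 %

83.75 %


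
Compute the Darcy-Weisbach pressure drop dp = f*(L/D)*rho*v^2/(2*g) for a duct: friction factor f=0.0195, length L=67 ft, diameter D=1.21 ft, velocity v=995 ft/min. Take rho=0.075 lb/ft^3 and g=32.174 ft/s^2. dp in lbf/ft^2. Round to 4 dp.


v_fps = 995/60 = 16.5833 ft/s
dp = 0.0195*(67/1.21)*0.075*16.5833^2/(2*32.174) = 0.3461 lbf/ft^2

0.3461 lbf/ft^2


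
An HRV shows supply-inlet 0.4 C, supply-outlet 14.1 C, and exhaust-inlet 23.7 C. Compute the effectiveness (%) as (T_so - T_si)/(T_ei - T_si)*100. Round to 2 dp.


eff = (14.1-0.4)/(23.7-0.4)*100 = 58.80 %

58.80 %


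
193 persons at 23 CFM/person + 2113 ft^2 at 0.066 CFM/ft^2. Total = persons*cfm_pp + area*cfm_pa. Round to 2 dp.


Total = 193*23 + 2113*0.066 = 4578.46 CFM

4578.46 CFM


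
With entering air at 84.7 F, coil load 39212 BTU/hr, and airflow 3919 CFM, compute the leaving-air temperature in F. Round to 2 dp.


dT = 39212/(1.08*3919) = 9.2645
T_leave = 84.7 - 9.2645 = 75.44 F

75.44 F


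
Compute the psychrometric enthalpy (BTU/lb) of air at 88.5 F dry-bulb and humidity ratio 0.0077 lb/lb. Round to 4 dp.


h = 0.24*88.5 + 0.0077*(1061+0.444*88.5) = 29.7123 BTU/lb

29.7123 BTU/lb


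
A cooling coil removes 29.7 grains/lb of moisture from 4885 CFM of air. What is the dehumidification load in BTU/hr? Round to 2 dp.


Q = 0.68 * 4885 * 29.7 = 98657.46 BTU/hr

98657.46 BTU/hr


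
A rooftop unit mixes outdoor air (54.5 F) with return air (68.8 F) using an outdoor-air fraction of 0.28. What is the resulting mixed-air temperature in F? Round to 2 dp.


T_mix = 0.28*54.5 + 0.72*68.8 = 64.80 F

64.80 F


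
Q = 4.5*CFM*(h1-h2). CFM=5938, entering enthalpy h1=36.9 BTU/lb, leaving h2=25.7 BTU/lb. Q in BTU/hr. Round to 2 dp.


Q = 4.5 * 5938 * (36.9 - 25.7) = 299275.20 BTU/hr

299275.20 BTU/hr


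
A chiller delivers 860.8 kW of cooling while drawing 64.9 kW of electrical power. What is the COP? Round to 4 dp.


COP = 860.8 / 64.9 = 13.2635

13.2635


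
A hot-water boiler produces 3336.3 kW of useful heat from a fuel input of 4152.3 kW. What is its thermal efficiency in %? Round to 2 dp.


eta = (3336.3/4152.3)*100 = 80.35 %

80.35 %


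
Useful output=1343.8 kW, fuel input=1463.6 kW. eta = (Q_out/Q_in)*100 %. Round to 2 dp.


eta = (1343.8/1463.6)*100 = 91.81 %

91.81 %


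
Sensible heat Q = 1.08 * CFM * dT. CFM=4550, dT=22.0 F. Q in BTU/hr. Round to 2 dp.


Q = 1.08 * 4550 * 22.0 = 108108.00 BTU/hr

108108.00 BTU/hr


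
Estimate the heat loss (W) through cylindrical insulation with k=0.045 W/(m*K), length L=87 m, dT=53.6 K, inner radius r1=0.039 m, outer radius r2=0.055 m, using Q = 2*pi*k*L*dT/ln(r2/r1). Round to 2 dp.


Q = 2*pi*0.045*87*53.6/ln(0.055/0.039) = 3835.36 W

3835.36 W


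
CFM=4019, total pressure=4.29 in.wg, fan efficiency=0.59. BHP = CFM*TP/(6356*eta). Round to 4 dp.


BHP = 4019 * 4.29 / (6356 * 0.59) = 4.5977 hp

4.5977 hp


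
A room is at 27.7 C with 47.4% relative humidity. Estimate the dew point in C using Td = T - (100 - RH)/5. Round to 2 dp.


Td = 27.7 - (100-47.4)/5 = 17.18 C

17.18 C


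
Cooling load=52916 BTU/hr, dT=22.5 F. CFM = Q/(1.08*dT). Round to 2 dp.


CFM = 52916 / (1.08 * 22.5) = 2177.61

2177.61 CFM


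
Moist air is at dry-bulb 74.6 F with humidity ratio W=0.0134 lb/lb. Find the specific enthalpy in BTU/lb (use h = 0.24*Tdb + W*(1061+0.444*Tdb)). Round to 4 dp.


h = 0.24*74.6 + 0.0134*(1061+0.444*74.6) = 32.5652 BTU/lb

32.5652 BTU/lb


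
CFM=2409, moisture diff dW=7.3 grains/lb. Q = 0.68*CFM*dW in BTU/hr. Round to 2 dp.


Q = 0.68 * 2409 * 7.3 = 11958.28 BTU/hr

11958.28 BTU/hr


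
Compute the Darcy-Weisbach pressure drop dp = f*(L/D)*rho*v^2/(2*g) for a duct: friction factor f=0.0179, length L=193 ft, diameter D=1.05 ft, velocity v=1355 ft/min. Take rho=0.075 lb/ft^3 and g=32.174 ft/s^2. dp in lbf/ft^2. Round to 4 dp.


v_fps = 1355/60 = 22.5833 ft/s
dp = 0.0179*(193/1.05)*0.075*22.5833^2/(2*32.174) = 1.9558 lbf/ft^2

1.9558 lbf/ft^2


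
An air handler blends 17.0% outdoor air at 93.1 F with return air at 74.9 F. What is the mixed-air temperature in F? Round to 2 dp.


T_mix = 74.9 + (17.0/100)*(93.1-74.9) = 77.99 F

77.99 F


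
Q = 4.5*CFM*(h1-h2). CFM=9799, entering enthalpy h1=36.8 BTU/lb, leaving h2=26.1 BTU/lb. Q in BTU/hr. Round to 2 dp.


Q = 4.5 * 9799 * (36.8 - 26.1) = 471821.85 BTU/hr

471821.85 BTU/hr


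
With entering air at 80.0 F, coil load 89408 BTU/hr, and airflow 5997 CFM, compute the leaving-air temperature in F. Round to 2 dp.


dT = 89408/(1.08*5997) = 13.8044
T_leave = 80.0 - 13.8044 = 66.20 F

66.20 F


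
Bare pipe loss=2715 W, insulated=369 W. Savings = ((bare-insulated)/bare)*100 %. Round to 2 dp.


Savings = ((2715-369)/2715)*100 = 86.41 %

86.41 %


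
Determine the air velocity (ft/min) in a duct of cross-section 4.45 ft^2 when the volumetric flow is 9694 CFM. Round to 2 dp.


V = 9694 / 4.45 = 2178.43 ft/min

2178.43 ft/min


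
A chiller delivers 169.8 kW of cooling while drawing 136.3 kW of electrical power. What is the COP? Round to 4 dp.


COP = 169.8 / 136.3 = 1.2458

1.2458


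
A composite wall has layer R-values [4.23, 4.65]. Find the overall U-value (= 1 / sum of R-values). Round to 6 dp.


R_total = 4.23 + 4.65 = 8.88
U = 1/8.88 = 0.112613

0.112613


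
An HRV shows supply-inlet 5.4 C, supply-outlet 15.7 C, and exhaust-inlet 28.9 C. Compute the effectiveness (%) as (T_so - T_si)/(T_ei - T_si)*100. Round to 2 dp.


eff = (15.7-5.4)/(28.9-5.4)*100 = 43.83 %

43.83 %


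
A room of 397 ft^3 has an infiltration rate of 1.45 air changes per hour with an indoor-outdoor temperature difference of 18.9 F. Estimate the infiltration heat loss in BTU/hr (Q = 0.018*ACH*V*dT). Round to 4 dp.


Q = 0.018 * 1.45 * 397 * 18.9 = 195.8361 BTU/hr

195.8361 BTU/hr


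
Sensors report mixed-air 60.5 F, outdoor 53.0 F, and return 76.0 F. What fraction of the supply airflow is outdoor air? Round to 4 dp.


frac = (60.5 - 76.0) / (53.0 - 76.0) = 0.6739

0.6739


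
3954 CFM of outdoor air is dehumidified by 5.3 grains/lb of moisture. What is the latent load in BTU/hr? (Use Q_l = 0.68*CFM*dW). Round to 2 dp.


Q = 0.68 * 3954 * 5.3 = 14250.22 BTU/hr

14250.22 BTU/hr


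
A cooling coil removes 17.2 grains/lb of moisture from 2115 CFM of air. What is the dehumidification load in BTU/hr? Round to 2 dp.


Q = 0.68 * 2115 * 17.2 = 24737.04 BTU/hr

24737.04 BTU/hr


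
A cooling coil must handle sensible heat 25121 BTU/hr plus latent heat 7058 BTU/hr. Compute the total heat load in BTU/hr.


Qt = 25121 + 7058 = 32179 BTU/hr

32179 BTU/hr


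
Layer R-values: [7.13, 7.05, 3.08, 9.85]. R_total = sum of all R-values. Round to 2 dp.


R_total = 7.13 + 7.05 + 3.08 + 9.85 = 27.11

27.11


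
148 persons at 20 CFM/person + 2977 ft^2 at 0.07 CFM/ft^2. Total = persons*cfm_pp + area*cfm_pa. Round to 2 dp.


Total = 148*20 + 2977*0.07 = 3168.39 CFM

3168.39 CFM


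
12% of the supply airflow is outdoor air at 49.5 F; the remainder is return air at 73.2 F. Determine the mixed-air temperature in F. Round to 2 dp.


T_mix = 0.12*49.5 + 0.88*73.2 = 70.36 F

70.36 F


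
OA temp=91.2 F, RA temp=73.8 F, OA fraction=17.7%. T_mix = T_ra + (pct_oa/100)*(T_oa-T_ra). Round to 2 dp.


T_mix = 73.8 + (17.7/100)*(91.2-73.8) = 76.88 F

76.88 F


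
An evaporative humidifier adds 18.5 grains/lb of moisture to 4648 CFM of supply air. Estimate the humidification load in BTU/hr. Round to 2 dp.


Q = 0.68 * 4648 * 18.5 = 58471.84 BTU/hr

58471.84 BTU/hr


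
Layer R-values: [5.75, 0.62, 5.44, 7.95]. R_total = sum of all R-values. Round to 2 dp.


R_total = 5.75 + 0.62 + 5.44 + 7.95 = 19.76

19.76


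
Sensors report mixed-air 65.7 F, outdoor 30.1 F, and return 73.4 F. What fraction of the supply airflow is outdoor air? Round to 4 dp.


frac = (65.7 - 73.4) / (30.1 - 73.4) = 0.1778

0.1778


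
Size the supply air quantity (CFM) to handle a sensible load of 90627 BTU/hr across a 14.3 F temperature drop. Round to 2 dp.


CFM = 90627 / (1.08 * 14.3) = 5868.10

5868.10 CFM


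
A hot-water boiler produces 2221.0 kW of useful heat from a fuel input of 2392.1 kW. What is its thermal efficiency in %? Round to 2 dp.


eta = (2221.0/2392.1)*100 = 92.85 %

92.85 %


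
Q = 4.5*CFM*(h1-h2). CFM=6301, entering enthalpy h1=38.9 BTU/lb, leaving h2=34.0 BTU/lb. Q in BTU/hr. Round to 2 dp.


Q = 4.5 * 6301 * (38.9 - 34.0) = 138937.05 BTU/hr

138937.05 BTU/hr


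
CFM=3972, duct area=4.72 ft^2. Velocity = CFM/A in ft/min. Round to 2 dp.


V = 3972 / 4.72 = 841.53 ft/min

841.53 ft/min


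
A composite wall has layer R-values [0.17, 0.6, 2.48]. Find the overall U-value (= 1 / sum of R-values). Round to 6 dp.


R_total = 0.17 + 0.6 + 2.48 = 3.25
U = 1/3.25 = 0.307692

0.307692


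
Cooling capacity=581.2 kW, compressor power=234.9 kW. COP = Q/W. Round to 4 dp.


COP = 581.2 / 234.9 = 2.4742

2.4742


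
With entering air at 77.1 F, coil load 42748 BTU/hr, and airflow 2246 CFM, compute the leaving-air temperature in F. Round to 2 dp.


dT = 42748/(1.08*2246) = 17.6231
T_leave = 77.1 - 17.6231 = 59.48 F

59.48 F


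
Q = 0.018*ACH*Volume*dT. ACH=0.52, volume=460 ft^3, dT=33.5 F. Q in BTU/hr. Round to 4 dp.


Q = 0.018 * 0.52 * 460 * 33.5 = 144.2376 BTU/hr

144.2376 BTU/hr


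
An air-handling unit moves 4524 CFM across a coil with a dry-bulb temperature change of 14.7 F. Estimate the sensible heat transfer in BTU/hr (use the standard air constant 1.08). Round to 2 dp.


Q = 1.08 * 4524 * 14.7 = 71823.02 BTU/hr

71823.02 BTU/hr


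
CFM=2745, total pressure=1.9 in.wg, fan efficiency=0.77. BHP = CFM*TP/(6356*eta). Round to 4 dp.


BHP = 2745 * 1.9 / (6356 * 0.77) = 1.0657 hp

1.0657 hp


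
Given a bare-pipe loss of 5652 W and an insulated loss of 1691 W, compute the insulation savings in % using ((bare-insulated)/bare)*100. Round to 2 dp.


Savings = ((5652-1691)/5652)*100 = 70.08 %

70.08 %


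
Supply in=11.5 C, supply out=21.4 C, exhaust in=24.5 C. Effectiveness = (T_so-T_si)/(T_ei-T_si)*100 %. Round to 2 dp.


eff = (21.4-11.5)/(24.5-11.5)*100 = 76.15 %

76.15 %


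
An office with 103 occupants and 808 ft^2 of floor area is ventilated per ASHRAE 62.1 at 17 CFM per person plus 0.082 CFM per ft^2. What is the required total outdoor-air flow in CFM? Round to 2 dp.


Total = 103*17 + 808*0.082 = 1817.26 CFM

1817.26 CFM


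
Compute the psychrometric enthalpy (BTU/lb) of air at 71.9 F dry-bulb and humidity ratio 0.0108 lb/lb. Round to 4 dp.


h = 0.24*71.9 + 0.0108*(1061+0.444*71.9) = 29.0596 BTU/lb

29.0596 BTU/lb


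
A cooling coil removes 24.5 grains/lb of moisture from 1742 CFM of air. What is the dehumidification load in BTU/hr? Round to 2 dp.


Q = 0.68 * 1742 * 24.5 = 29021.72 BTU/hr

29021.72 BTU/hr


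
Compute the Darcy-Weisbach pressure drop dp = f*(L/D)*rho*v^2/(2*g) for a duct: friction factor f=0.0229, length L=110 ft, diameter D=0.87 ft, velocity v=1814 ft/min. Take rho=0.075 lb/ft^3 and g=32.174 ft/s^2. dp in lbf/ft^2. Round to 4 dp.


v_fps = 1814/60 = 30.2333 ft/s
dp = 0.0229*(110/0.87)*0.075*30.2333^2/(2*32.174) = 3.0847 lbf/ft^2

3.0847 lbf/ft^2


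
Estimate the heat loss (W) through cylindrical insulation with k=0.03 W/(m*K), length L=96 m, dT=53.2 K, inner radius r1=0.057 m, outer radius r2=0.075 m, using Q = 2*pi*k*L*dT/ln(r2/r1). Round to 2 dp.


Q = 2*pi*0.03*96*53.2/ln(0.075/0.057) = 3507.85 W

3507.85 W


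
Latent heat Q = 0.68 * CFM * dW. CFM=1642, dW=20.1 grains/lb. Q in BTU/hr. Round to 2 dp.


Q = 0.68 * 1642 * 20.1 = 22442.86 BTU/hr

22442.86 BTU/hr


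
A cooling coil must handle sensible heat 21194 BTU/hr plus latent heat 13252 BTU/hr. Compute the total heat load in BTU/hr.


Qt = 21194 + 13252 = 34446 BTU/hr

34446 BTU/hr


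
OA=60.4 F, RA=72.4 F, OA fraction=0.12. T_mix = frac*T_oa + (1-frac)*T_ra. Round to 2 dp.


T_mix = 0.12*60.4 + 0.88*72.4 = 70.96 F

70.96 F


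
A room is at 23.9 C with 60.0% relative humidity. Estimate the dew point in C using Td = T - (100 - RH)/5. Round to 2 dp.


Td = 23.9 - (100-60.0)/5 = 15.90 C

15.90 C


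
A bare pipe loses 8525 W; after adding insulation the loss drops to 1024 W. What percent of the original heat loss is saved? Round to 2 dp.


Savings = ((8525-1024)/8525)*100 = 87.99 %

87.99 %


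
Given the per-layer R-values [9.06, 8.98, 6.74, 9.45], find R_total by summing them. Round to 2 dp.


R_total = 9.06 + 8.98 + 6.74 + 9.45 = 34.23

34.23


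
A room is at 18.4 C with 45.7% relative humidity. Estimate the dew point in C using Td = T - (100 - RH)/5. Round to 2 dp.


Td = 18.4 - (100-45.7)/5 = 7.54 C

7.54 C


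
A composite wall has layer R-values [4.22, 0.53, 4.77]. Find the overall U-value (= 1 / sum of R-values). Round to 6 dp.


R_total = 4.22 + 0.53 + 4.77 = 9.52
U = 1/9.52 = 0.105042

0.105042


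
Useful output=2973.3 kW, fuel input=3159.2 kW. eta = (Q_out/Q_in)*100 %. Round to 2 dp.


eta = (2973.3/3159.2)*100 = 94.12 %

94.12 %


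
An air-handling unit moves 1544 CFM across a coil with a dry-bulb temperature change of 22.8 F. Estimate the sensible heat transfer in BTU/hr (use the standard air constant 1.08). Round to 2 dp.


Q = 1.08 * 1544 * 22.8 = 38019.46 BTU/hr

38019.46 BTU/hr


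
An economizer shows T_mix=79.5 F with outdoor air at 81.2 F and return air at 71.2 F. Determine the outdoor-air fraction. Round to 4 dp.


frac = (79.5 - 71.2) / (81.2 - 71.2) = 0.8300

0.8300


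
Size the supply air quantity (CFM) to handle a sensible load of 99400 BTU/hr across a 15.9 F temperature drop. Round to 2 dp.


CFM = 99400 / (1.08 * 15.9) = 5788.49

5788.49 CFM


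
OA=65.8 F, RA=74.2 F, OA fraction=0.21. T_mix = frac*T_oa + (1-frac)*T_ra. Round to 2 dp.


T_mix = 0.21*65.8 + 0.79*74.2 = 72.44 F

72.44 F


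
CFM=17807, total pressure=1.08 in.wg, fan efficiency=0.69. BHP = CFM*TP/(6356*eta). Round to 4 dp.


BHP = 17807 * 1.08 / (6356 * 0.69) = 4.3851 hp

4.3851 hp


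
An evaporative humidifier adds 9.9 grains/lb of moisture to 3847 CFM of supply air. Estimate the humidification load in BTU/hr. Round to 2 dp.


Q = 0.68 * 3847 * 9.9 = 25898.00 BTU/hr

25898.00 BTU/hr


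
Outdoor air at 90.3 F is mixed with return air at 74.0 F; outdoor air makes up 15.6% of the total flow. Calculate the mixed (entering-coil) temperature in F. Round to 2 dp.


T_mix = 74.0 + (15.6/100)*(90.3-74.0) = 76.54 F

76.54 F


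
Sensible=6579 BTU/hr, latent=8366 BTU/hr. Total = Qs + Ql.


Qt = 6579 + 8366 = 14945 BTU/hr

14945 BTU/hr


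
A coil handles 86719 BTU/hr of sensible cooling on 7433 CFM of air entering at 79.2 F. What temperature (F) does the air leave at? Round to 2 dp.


dT = 86719/(1.08*7433) = 10.8026
T_leave = 79.2 - 10.8026 = 68.40 F

68.40 F


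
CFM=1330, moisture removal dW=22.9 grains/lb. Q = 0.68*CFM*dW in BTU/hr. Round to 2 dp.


Q = 0.68 * 1330 * 22.9 = 20710.76 BTU/hr

20710.76 BTU/hr


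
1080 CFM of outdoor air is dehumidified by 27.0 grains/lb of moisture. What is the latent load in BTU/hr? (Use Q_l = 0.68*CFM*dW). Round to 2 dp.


Q = 0.68 * 1080 * 27.0 = 19828.80 BTU/hr

19828.80 BTU/hr


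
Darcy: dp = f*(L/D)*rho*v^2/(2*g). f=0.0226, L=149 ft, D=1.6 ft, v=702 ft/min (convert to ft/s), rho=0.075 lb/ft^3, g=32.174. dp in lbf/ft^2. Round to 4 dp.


v_fps = 702/60 = 11.7 ft/s
dp = 0.0226*(149/1.6)*0.075*11.7^2/(2*32.174) = 0.3358 lbf/ft^2

0.3358 lbf/ft^2


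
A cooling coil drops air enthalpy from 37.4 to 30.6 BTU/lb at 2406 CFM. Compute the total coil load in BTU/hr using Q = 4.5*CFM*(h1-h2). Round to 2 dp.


Q = 4.5 * 2406 * (37.4 - 30.6) = 73623.60 BTU/hr

73623.60 BTU/hr


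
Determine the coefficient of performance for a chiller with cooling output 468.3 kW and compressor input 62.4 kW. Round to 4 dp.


COP = 468.3 / 62.4 = 7.5048

7.5048


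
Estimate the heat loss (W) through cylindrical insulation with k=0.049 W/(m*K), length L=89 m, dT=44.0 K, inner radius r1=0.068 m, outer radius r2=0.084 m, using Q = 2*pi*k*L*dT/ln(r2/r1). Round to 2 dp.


Q = 2*pi*0.049*89*44.0/ln(0.084/0.068) = 5705.59 W

5705.59 W
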